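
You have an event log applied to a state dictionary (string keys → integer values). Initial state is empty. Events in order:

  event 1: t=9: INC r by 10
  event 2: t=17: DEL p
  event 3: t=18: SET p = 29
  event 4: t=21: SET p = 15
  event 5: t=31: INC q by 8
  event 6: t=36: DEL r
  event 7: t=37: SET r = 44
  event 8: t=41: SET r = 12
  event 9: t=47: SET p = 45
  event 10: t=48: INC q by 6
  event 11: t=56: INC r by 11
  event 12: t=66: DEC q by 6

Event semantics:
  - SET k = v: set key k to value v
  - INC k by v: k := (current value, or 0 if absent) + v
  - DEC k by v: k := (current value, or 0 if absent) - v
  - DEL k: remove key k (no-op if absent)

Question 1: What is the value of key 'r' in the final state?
Answer: 23

Derivation:
Track key 'r' through all 12 events:
  event 1 (t=9: INC r by 10): r (absent) -> 10
  event 2 (t=17: DEL p): r unchanged
  event 3 (t=18: SET p = 29): r unchanged
  event 4 (t=21: SET p = 15): r unchanged
  event 5 (t=31: INC q by 8): r unchanged
  event 6 (t=36: DEL r): r 10 -> (absent)
  event 7 (t=37: SET r = 44): r (absent) -> 44
  event 8 (t=41: SET r = 12): r 44 -> 12
  event 9 (t=47: SET p = 45): r unchanged
  event 10 (t=48: INC q by 6): r unchanged
  event 11 (t=56: INC r by 11): r 12 -> 23
  event 12 (t=66: DEC q by 6): r unchanged
Final: r = 23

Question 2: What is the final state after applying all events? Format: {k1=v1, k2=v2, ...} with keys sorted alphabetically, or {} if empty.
Answer: {p=45, q=8, r=23}

Derivation:
  after event 1 (t=9: INC r by 10): {r=10}
  after event 2 (t=17: DEL p): {r=10}
  after event 3 (t=18: SET p = 29): {p=29, r=10}
  after event 4 (t=21: SET p = 15): {p=15, r=10}
  after event 5 (t=31: INC q by 8): {p=15, q=8, r=10}
  after event 6 (t=36: DEL r): {p=15, q=8}
  after event 7 (t=37: SET r = 44): {p=15, q=8, r=44}
  after event 8 (t=41: SET r = 12): {p=15, q=8, r=12}
  after event 9 (t=47: SET p = 45): {p=45, q=8, r=12}
  after event 10 (t=48: INC q by 6): {p=45, q=14, r=12}
  after event 11 (t=56: INC r by 11): {p=45, q=14, r=23}
  after event 12 (t=66: DEC q by 6): {p=45, q=8, r=23}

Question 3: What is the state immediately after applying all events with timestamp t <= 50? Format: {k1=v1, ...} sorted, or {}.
Apply events with t <= 50 (10 events):
  after event 1 (t=9: INC r by 10): {r=10}
  after event 2 (t=17: DEL p): {r=10}
  after event 3 (t=18: SET p = 29): {p=29, r=10}
  after event 4 (t=21: SET p = 15): {p=15, r=10}
  after event 5 (t=31: INC q by 8): {p=15, q=8, r=10}
  after event 6 (t=36: DEL r): {p=15, q=8}
  after event 7 (t=37: SET r = 44): {p=15, q=8, r=44}
  after event 8 (t=41: SET r = 12): {p=15, q=8, r=12}
  after event 9 (t=47: SET p = 45): {p=45, q=8, r=12}
  after event 10 (t=48: INC q by 6): {p=45, q=14, r=12}

Answer: {p=45, q=14, r=12}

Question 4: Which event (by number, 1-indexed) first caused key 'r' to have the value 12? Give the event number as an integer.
Looking for first event where r becomes 12:
  event 1: r = 10
  event 2: r = 10
  event 3: r = 10
  event 4: r = 10
  event 5: r = 10
  event 6: r = (absent)
  event 7: r = 44
  event 8: r 44 -> 12  <-- first match

Answer: 8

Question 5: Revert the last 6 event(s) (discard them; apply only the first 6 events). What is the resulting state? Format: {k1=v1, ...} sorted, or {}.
Keep first 6 events (discard last 6):
  after event 1 (t=9: INC r by 10): {r=10}
  after event 2 (t=17: DEL p): {r=10}
  after event 3 (t=18: SET p = 29): {p=29, r=10}
  after event 4 (t=21: SET p = 15): {p=15, r=10}
  after event 5 (t=31: INC q by 8): {p=15, q=8, r=10}
  after event 6 (t=36: DEL r): {p=15, q=8}

Answer: {p=15, q=8}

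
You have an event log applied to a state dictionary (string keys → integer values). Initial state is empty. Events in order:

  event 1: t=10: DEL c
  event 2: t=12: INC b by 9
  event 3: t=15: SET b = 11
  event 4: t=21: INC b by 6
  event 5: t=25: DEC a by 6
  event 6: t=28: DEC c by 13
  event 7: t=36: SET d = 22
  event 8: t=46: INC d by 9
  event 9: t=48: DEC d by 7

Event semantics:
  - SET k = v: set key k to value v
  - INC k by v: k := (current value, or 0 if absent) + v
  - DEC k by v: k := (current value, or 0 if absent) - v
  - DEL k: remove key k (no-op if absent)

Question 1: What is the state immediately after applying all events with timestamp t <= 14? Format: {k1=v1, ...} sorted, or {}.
Apply events with t <= 14 (2 events):
  after event 1 (t=10: DEL c): {}
  after event 2 (t=12: INC b by 9): {b=9}

Answer: {b=9}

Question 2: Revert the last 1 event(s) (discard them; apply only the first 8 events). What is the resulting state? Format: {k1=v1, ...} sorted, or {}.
Answer: {a=-6, b=17, c=-13, d=31}

Derivation:
Keep first 8 events (discard last 1):
  after event 1 (t=10: DEL c): {}
  after event 2 (t=12: INC b by 9): {b=9}
  after event 3 (t=15: SET b = 11): {b=11}
  after event 4 (t=21: INC b by 6): {b=17}
  after event 5 (t=25: DEC a by 6): {a=-6, b=17}
  after event 6 (t=28: DEC c by 13): {a=-6, b=17, c=-13}
  after event 7 (t=36: SET d = 22): {a=-6, b=17, c=-13, d=22}
  after event 8 (t=46: INC d by 9): {a=-6, b=17, c=-13, d=31}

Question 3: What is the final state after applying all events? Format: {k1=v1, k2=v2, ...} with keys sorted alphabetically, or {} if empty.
Answer: {a=-6, b=17, c=-13, d=24}

Derivation:
  after event 1 (t=10: DEL c): {}
  after event 2 (t=12: INC b by 9): {b=9}
  after event 3 (t=15: SET b = 11): {b=11}
  after event 4 (t=21: INC b by 6): {b=17}
  after event 5 (t=25: DEC a by 6): {a=-6, b=17}
  after event 6 (t=28: DEC c by 13): {a=-6, b=17, c=-13}
  after event 7 (t=36: SET d = 22): {a=-6, b=17, c=-13, d=22}
  after event 8 (t=46: INC d by 9): {a=-6, b=17, c=-13, d=31}
  after event 9 (t=48: DEC d by 7): {a=-6, b=17, c=-13, d=24}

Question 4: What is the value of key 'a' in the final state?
Track key 'a' through all 9 events:
  event 1 (t=10: DEL c): a unchanged
  event 2 (t=12: INC b by 9): a unchanged
  event 3 (t=15: SET b = 11): a unchanged
  event 4 (t=21: INC b by 6): a unchanged
  event 5 (t=25: DEC a by 6): a (absent) -> -6
  event 6 (t=28: DEC c by 13): a unchanged
  event 7 (t=36: SET d = 22): a unchanged
  event 8 (t=46: INC d by 9): a unchanged
  event 9 (t=48: DEC d by 7): a unchanged
Final: a = -6

Answer: -6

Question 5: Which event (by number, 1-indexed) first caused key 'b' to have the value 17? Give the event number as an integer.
Looking for first event where b becomes 17:
  event 2: b = 9
  event 3: b = 11
  event 4: b 11 -> 17  <-- first match

Answer: 4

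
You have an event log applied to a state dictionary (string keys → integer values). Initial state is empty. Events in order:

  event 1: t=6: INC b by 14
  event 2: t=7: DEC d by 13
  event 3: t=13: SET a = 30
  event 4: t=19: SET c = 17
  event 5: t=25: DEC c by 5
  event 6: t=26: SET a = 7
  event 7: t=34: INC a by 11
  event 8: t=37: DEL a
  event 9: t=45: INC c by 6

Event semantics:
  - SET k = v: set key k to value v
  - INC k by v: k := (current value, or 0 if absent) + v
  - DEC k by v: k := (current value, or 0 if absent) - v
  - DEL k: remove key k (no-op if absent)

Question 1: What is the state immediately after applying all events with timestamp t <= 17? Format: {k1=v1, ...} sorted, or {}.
Apply events with t <= 17 (3 events):
  after event 1 (t=6: INC b by 14): {b=14}
  after event 2 (t=7: DEC d by 13): {b=14, d=-13}
  after event 3 (t=13: SET a = 30): {a=30, b=14, d=-13}

Answer: {a=30, b=14, d=-13}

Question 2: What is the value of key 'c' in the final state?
Answer: 18

Derivation:
Track key 'c' through all 9 events:
  event 1 (t=6: INC b by 14): c unchanged
  event 2 (t=7: DEC d by 13): c unchanged
  event 3 (t=13: SET a = 30): c unchanged
  event 4 (t=19: SET c = 17): c (absent) -> 17
  event 5 (t=25: DEC c by 5): c 17 -> 12
  event 6 (t=26: SET a = 7): c unchanged
  event 7 (t=34: INC a by 11): c unchanged
  event 8 (t=37: DEL a): c unchanged
  event 9 (t=45: INC c by 6): c 12 -> 18
Final: c = 18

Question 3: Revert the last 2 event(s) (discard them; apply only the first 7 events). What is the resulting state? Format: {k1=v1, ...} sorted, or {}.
Keep first 7 events (discard last 2):
  after event 1 (t=6: INC b by 14): {b=14}
  after event 2 (t=7: DEC d by 13): {b=14, d=-13}
  after event 3 (t=13: SET a = 30): {a=30, b=14, d=-13}
  after event 4 (t=19: SET c = 17): {a=30, b=14, c=17, d=-13}
  after event 5 (t=25: DEC c by 5): {a=30, b=14, c=12, d=-13}
  after event 6 (t=26: SET a = 7): {a=7, b=14, c=12, d=-13}
  after event 7 (t=34: INC a by 11): {a=18, b=14, c=12, d=-13}

Answer: {a=18, b=14, c=12, d=-13}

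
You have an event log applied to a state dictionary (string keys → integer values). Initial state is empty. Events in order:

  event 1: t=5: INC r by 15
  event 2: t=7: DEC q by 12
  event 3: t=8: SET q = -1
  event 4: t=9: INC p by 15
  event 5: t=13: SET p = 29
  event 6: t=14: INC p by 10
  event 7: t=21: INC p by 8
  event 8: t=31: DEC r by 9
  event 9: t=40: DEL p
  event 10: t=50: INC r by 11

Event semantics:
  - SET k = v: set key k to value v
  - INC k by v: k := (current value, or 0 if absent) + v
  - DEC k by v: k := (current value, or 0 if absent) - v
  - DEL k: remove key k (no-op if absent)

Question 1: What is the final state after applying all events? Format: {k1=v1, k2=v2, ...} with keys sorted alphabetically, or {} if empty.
Answer: {q=-1, r=17}

Derivation:
  after event 1 (t=5: INC r by 15): {r=15}
  after event 2 (t=7: DEC q by 12): {q=-12, r=15}
  after event 3 (t=8: SET q = -1): {q=-1, r=15}
  after event 4 (t=9: INC p by 15): {p=15, q=-1, r=15}
  after event 5 (t=13: SET p = 29): {p=29, q=-1, r=15}
  after event 6 (t=14: INC p by 10): {p=39, q=-1, r=15}
  after event 7 (t=21: INC p by 8): {p=47, q=-1, r=15}
  after event 8 (t=31: DEC r by 9): {p=47, q=-1, r=6}
  after event 9 (t=40: DEL p): {q=-1, r=6}
  after event 10 (t=50: INC r by 11): {q=-1, r=17}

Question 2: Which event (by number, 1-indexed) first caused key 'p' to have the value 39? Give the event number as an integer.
Looking for first event where p becomes 39:
  event 4: p = 15
  event 5: p = 29
  event 6: p 29 -> 39  <-- first match

Answer: 6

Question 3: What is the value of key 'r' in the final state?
Track key 'r' through all 10 events:
  event 1 (t=5: INC r by 15): r (absent) -> 15
  event 2 (t=7: DEC q by 12): r unchanged
  event 3 (t=8: SET q = -1): r unchanged
  event 4 (t=9: INC p by 15): r unchanged
  event 5 (t=13: SET p = 29): r unchanged
  event 6 (t=14: INC p by 10): r unchanged
  event 7 (t=21: INC p by 8): r unchanged
  event 8 (t=31: DEC r by 9): r 15 -> 6
  event 9 (t=40: DEL p): r unchanged
  event 10 (t=50: INC r by 11): r 6 -> 17
Final: r = 17

Answer: 17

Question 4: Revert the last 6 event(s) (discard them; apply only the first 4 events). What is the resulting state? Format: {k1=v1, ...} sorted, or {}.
Answer: {p=15, q=-1, r=15}

Derivation:
Keep first 4 events (discard last 6):
  after event 1 (t=5: INC r by 15): {r=15}
  after event 2 (t=7: DEC q by 12): {q=-12, r=15}
  after event 3 (t=8: SET q = -1): {q=-1, r=15}
  after event 4 (t=9: INC p by 15): {p=15, q=-1, r=15}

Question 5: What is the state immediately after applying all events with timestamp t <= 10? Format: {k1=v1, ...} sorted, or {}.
Apply events with t <= 10 (4 events):
  after event 1 (t=5: INC r by 15): {r=15}
  after event 2 (t=7: DEC q by 12): {q=-12, r=15}
  after event 3 (t=8: SET q = -1): {q=-1, r=15}
  after event 4 (t=9: INC p by 15): {p=15, q=-1, r=15}

Answer: {p=15, q=-1, r=15}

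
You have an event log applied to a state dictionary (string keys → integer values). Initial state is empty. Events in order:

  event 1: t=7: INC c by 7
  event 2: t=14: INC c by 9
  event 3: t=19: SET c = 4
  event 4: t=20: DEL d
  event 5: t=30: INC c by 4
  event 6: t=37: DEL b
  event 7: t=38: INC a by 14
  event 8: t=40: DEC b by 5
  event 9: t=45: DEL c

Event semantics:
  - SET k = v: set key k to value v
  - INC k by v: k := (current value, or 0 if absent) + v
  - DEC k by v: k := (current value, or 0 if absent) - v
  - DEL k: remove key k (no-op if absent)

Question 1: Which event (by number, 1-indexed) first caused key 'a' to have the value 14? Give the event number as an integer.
Answer: 7

Derivation:
Looking for first event where a becomes 14:
  event 7: a (absent) -> 14  <-- first match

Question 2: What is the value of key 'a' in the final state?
Track key 'a' through all 9 events:
  event 1 (t=7: INC c by 7): a unchanged
  event 2 (t=14: INC c by 9): a unchanged
  event 3 (t=19: SET c = 4): a unchanged
  event 4 (t=20: DEL d): a unchanged
  event 5 (t=30: INC c by 4): a unchanged
  event 6 (t=37: DEL b): a unchanged
  event 7 (t=38: INC a by 14): a (absent) -> 14
  event 8 (t=40: DEC b by 5): a unchanged
  event 9 (t=45: DEL c): a unchanged
Final: a = 14

Answer: 14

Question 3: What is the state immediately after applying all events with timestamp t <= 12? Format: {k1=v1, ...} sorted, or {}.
Apply events with t <= 12 (1 events):
  after event 1 (t=7: INC c by 7): {c=7}

Answer: {c=7}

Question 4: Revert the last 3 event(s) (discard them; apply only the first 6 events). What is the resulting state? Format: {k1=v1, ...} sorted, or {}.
Answer: {c=8}

Derivation:
Keep first 6 events (discard last 3):
  after event 1 (t=7: INC c by 7): {c=7}
  after event 2 (t=14: INC c by 9): {c=16}
  after event 3 (t=19: SET c = 4): {c=4}
  after event 4 (t=20: DEL d): {c=4}
  after event 5 (t=30: INC c by 4): {c=8}
  after event 6 (t=37: DEL b): {c=8}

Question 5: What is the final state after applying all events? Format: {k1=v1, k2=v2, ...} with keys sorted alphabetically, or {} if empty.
Answer: {a=14, b=-5}

Derivation:
  after event 1 (t=7: INC c by 7): {c=7}
  after event 2 (t=14: INC c by 9): {c=16}
  after event 3 (t=19: SET c = 4): {c=4}
  after event 4 (t=20: DEL d): {c=4}
  after event 5 (t=30: INC c by 4): {c=8}
  after event 6 (t=37: DEL b): {c=8}
  after event 7 (t=38: INC a by 14): {a=14, c=8}
  after event 8 (t=40: DEC b by 5): {a=14, b=-5, c=8}
  after event 9 (t=45: DEL c): {a=14, b=-5}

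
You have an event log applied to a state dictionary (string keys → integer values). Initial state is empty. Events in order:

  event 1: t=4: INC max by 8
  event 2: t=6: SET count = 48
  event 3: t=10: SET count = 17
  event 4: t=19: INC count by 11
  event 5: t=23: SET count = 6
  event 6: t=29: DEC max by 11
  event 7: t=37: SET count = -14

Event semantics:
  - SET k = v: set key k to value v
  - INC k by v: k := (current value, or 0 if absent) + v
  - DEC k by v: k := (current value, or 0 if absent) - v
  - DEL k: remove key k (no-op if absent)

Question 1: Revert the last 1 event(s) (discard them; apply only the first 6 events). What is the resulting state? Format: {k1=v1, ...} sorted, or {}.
Keep first 6 events (discard last 1):
  after event 1 (t=4: INC max by 8): {max=8}
  after event 2 (t=6: SET count = 48): {count=48, max=8}
  after event 3 (t=10: SET count = 17): {count=17, max=8}
  after event 4 (t=19: INC count by 11): {count=28, max=8}
  after event 5 (t=23: SET count = 6): {count=6, max=8}
  after event 6 (t=29: DEC max by 11): {count=6, max=-3}

Answer: {count=6, max=-3}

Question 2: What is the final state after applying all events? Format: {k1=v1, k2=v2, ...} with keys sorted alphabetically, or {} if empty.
Answer: {count=-14, max=-3}

Derivation:
  after event 1 (t=4: INC max by 8): {max=8}
  after event 2 (t=6: SET count = 48): {count=48, max=8}
  after event 3 (t=10: SET count = 17): {count=17, max=8}
  after event 4 (t=19: INC count by 11): {count=28, max=8}
  after event 5 (t=23: SET count = 6): {count=6, max=8}
  after event 6 (t=29: DEC max by 11): {count=6, max=-3}
  after event 7 (t=37: SET count = -14): {count=-14, max=-3}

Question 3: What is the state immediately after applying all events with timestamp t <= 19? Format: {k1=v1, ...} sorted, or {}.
Answer: {count=28, max=8}

Derivation:
Apply events with t <= 19 (4 events):
  after event 1 (t=4: INC max by 8): {max=8}
  after event 2 (t=6: SET count = 48): {count=48, max=8}
  after event 3 (t=10: SET count = 17): {count=17, max=8}
  after event 4 (t=19: INC count by 11): {count=28, max=8}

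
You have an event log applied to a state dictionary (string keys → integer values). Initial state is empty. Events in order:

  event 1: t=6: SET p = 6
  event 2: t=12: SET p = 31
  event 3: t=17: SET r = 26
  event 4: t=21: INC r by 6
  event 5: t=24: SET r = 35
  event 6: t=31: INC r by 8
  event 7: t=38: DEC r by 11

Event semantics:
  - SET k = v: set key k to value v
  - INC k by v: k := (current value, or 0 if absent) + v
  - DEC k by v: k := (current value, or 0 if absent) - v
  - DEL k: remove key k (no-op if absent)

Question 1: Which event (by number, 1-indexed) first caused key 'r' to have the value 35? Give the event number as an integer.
Answer: 5

Derivation:
Looking for first event where r becomes 35:
  event 3: r = 26
  event 4: r = 32
  event 5: r 32 -> 35  <-- first match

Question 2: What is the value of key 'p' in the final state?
Answer: 31

Derivation:
Track key 'p' through all 7 events:
  event 1 (t=6: SET p = 6): p (absent) -> 6
  event 2 (t=12: SET p = 31): p 6 -> 31
  event 3 (t=17: SET r = 26): p unchanged
  event 4 (t=21: INC r by 6): p unchanged
  event 5 (t=24: SET r = 35): p unchanged
  event 6 (t=31: INC r by 8): p unchanged
  event 7 (t=38: DEC r by 11): p unchanged
Final: p = 31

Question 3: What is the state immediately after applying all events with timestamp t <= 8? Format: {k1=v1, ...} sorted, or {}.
Apply events with t <= 8 (1 events):
  after event 1 (t=6: SET p = 6): {p=6}

Answer: {p=6}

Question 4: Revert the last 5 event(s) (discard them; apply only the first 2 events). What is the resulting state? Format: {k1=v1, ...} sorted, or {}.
Answer: {p=31}

Derivation:
Keep first 2 events (discard last 5):
  after event 1 (t=6: SET p = 6): {p=6}
  after event 2 (t=12: SET p = 31): {p=31}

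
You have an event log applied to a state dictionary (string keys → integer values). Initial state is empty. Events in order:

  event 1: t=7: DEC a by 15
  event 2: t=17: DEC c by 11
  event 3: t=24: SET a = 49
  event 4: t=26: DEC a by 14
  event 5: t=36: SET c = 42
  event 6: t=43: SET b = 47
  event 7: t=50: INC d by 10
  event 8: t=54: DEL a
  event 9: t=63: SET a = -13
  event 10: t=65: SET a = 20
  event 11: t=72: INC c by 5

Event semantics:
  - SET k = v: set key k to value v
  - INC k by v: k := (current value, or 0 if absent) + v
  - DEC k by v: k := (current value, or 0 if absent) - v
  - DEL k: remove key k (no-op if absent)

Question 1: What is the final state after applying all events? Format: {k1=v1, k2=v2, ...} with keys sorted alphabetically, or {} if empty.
  after event 1 (t=7: DEC a by 15): {a=-15}
  after event 2 (t=17: DEC c by 11): {a=-15, c=-11}
  after event 3 (t=24: SET a = 49): {a=49, c=-11}
  after event 4 (t=26: DEC a by 14): {a=35, c=-11}
  after event 5 (t=36: SET c = 42): {a=35, c=42}
  after event 6 (t=43: SET b = 47): {a=35, b=47, c=42}
  after event 7 (t=50: INC d by 10): {a=35, b=47, c=42, d=10}
  after event 8 (t=54: DEL a): {b=47, c=42, d=10}
  after event 9 (t=63: SET a = -13): {a=-13, b=47, c=42, d=10}
  after event 10 (t=65: SET a = 20): {a=20, b=47, c=42, d=10}
  after event 11 (t=72: INC c by 5): {a=20, b=47, c=47, d=10}

Answer: {a=20, b=47, c=47, d=10}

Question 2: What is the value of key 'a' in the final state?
Track key 'a' through all 11 events:
  event 1 (t=7: DEC a by 15): a (absent) -> -15
  event 2 (t=17: DEC c by 11): a unchanged
  event 3 (t=24: SET a = 49): a -15 -> 49
  event 4 (t=26: DEC a by 14): a 49 -> 35
  event 5 (t=36: SET c = 42): a unchanged
  event 6 (t=43: SET b = 47): a unchanged
  event 7 (t=50: INC d by 10): a unchanged
  event 8 (t=54: DEL a): a 35 -> (absent)
  event 9 (t=63: SET a = -13): a (absent) -> -13
  event 10 (t=65: SET a = 20): a -13 -> 20
  event 11 (t=72: INC c by 5): a unchanged
Final: a = 20

Answer: 20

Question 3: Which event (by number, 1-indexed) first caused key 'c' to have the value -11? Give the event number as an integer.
Answer: 2

Derivation:
Looking for first event where c becomes -11:
  event 2: c (absent) -> -11  <-- first match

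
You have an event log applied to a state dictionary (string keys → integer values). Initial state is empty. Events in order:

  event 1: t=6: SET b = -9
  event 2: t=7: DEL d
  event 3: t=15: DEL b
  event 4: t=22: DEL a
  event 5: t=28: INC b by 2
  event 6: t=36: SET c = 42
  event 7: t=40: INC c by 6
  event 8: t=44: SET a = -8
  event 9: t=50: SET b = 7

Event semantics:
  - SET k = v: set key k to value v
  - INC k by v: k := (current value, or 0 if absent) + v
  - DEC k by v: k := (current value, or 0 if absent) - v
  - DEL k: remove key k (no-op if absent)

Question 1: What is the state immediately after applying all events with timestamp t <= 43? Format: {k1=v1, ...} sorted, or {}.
Answer: {b=2, c=48}

Derivation:
Apply events with t <= 43 (7 events):
  after event 1 (t=6: SET b = -9): {b=-9}
  after event 2 (t=7: DEL d): {b=-9}
  after event 3 (t=15: DEL b): {}
  after event 4 (t=22: DEL a): {}
  after event 5 (t=28: INC b by 2): {b=2}
  after event 6 (t=36: SET c = 42): {b=2, c=42}
  after event 7 (t=40: INC c by 6): {b=2, c=48}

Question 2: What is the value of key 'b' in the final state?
Answer: 7

Derivation:
Track key 'b' through all 9 events:
  event 1 (t=6: SET b = -9): b (absent) -> -9
  event 2 (t=7: DEL d): b unchanged
  event 3 (t=15: DEL b): b -9 -> (absent)
  event 4 (t=22: DEL a): b unchanged
  event 5 (t=28: INC b by 2): b (absent) -> 2
  event 6 (t=36: SET c = 42): b unchanged
  event 7 (t=40: INC c by 6): b unchanged
  event 8 (t=44: SET a = -8): b unchanged
  event 9 (t=50: SET b = 7): b 2 -> 7
Final: b = 7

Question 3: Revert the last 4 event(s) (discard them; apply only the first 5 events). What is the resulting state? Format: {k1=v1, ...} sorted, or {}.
Keep first 5 events (discard last 4):
  after event 1 (t=6: SET b = -9): {b=-9}
  after event 2 (t=7: DEL d): {b=-9}
  after event 3 (t=15: DEL b): {}
  after event 4 (t=22: DEL a): {}
  after event 5 (t=28: INC b by 2): {b=2}

Answer: {b=2}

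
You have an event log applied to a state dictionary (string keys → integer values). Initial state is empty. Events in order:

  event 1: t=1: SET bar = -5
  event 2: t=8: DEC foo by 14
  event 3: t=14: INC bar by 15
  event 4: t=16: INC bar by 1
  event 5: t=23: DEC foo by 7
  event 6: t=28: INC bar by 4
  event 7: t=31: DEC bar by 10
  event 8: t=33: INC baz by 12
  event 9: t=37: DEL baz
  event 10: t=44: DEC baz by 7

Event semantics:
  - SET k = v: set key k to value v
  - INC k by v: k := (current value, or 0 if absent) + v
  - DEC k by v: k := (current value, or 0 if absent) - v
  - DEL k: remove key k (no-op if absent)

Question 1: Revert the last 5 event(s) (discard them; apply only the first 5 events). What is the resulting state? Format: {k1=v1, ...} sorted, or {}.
Answer: {bar=11, foo=-21}

Derivation:
Keep first 5 events (discard last 5):
  after event 1 (t=1: SET bar = -5): {bar=-5}
  after event 2 (t=8: DEC foo by 14): {bar=-5, foo=-14}
  after event 3 (t=14: INC bar by 15): {bar=10, foo=-14}
  after event 4 (t=16: INC bar by 1): {bar=11, foo=-14}
  after event 5 (t=23: DEC foo by 7): {bar=11, foo=-21}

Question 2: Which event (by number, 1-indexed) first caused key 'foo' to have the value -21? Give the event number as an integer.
Answer: 5

Derivation:
Looking for first event where foo becomes -21:
  event 2: foo = -14
  event 3: foo = -14
  event 4: foo = -14
  event 5: foo -14 -> -21  <-- first match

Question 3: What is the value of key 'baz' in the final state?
Answer: -7

Derivation:
Track key 'baz' through all 10 events:
  event 1 (t=1: SET bar = -5): baz unchanged
  event 2 (t=8: DEC foo by 14): baz unchanged
  event 3 (t=14: INC bar by 15): baz unchanged
  event 4 (t=16: INC bar by 1): baz unchanged
  event 5 (t=23: DEC foo by 7): baz unchanged
  event 6 (t=28: INC bar by 4): baz unchanged
  event 7 (t=31: DEC bar by 10): baz unchanged
  event 8 (t=33: INC baz by 12): baz (absent) -> 12
  event 9 (t=37: DEL baz): baz 12 -> (absent)
  event 10 (t=44: DEC baz by 7): baz (absent) -> -7
Final: baz = -7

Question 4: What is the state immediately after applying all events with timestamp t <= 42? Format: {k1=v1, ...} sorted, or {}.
Apply events with t <= 42 (9 events):
  after event 1 (t=1: SET bar = -5): {bar=-5}
  after event 2 (t=8: DEC foo by 14): {bar=-5, foo=-14}
  after event 3 (t=14: INC bar by 15): {bar=10, foo=-14}
  after event 4 (t=16: INC bar by 1): {bar=11, foo=-14}
  after event 5 (t=23: DEC foo by 7): {bar=11, foo=-21}
  after event 6 (t=28: INC bar by 4): {bar=15, foo=-21}
  after event 7 (t=31: DEC bar by 10): {bar=5, foo=-21}
  after event 8 (t=33: INC baz by 12): {bar=5, baz=12, foo=-21}
  after event 9 (t=37: DEL baz): {bar=5, foo=-21}

Answer: {bar=5, foo=-21}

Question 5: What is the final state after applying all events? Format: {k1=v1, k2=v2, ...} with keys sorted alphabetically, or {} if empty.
  after event 1 (t=1: SET bar = -5): {bar=-5}
  after event 2 (t=8: DEC foo by 14): {bar=-5, foo=-14}
  after event 3 (t=14: INC bar by 15): {bar=10, foo=-14}
  after event 4 (t=16: INC bar by 1): {bar=11, foo=-14}
  after event 5 (t=23: DEC foo by 7): {bar=11, foo=-21}
  after event 6 (t=28: INC bar by 4): {bar=15, foo=-21}
  after event 7 (t=31: DEC bar by 10): {bar=5, foo=-21}
  after event 8 (t=33: INC baz by 12): {bar=5, baz=12, foo=-21}
  after event 9 (t=37: DEL baz): {bar=5, foo=-21}
  after event 10 (t=44: DEC baz by 7): {bar=5, baz=-7, foo=-21}

Answer: {bar=5, baz=-7, foo=-21}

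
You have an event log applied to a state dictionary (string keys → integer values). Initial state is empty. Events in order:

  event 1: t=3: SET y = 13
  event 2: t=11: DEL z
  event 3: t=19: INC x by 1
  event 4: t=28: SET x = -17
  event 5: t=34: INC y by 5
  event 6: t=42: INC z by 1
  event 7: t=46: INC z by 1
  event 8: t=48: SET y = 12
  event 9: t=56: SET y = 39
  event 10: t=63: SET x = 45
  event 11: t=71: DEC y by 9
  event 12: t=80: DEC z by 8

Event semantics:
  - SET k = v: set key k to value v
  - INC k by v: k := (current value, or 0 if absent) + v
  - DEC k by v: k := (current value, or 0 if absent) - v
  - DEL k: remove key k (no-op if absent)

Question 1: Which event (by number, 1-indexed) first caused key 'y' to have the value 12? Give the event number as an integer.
Answer: 8

Derivation:
Looking for first event where y becomes 12:
  event 1: y = 13
  event 2: y = 13
  event 3: y = 13
  event 4: y = 13
  event 5: y = 18
  event 6: y = 18
  event 7: y = 18
  event 8: y 18 -> 12  <-- first match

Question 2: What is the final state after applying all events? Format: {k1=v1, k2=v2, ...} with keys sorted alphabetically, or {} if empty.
Answer: {x=45, y=30, z=-6}

Derivation:
  after event 1 (t=3: SET y = 13): {y=13}
  after event 2 (t=11: DEL z): {y=13}
  after event 3 (t=19: INC x by 1): {x=1, y=13}
  after event 4 (t=28: SET x = -17): {x=-17, y=13}
  after event 5 (t=34: INC y by 5): {x=-17, y=18}
  after event 6 (t=42: INC z by 1): {x=-17, y=18, z=1}
  after event 7 (t=46: INC z by 1): {x=-17, y=18, z=2}
  after event 8 (t=48: SET y = 12): {x=-17, y=12, z=2}
  after event 9 (t=56: SET y = 39): {x=-17, y=39, z=2}
  after event 10 (t=63: SET x = 45): {x=45, y=39, z=2}
  after event 11 (t=71: DEC y by 9): {x=45, y=30, z=2}
  after event 12 (t=80: DEC z by 8): {x=45, y=30, z=-6}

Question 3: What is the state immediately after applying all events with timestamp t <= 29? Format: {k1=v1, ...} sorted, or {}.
Answer: {x=-17, y=13}

Derivation:
Apply events with t <= 29 (4 events):
  after event 1 (t=3: SET y = 13): {y=13}
  after event 2 (t=11: DEL z): {y=13}
  after event 3 (t=19: INC x by 1): {x=1, y=13}
  after event 4 (t=28: SET x = -17): {x=-17, y=13}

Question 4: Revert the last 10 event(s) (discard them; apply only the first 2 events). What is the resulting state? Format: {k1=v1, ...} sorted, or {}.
Answer: {y=13}

Derivation:
Keep first 2 events (discard last 10):
  after event 1 (t=3: SET y = 13): {y=13}
  after event 2 (t=11: DEL z): {y=13}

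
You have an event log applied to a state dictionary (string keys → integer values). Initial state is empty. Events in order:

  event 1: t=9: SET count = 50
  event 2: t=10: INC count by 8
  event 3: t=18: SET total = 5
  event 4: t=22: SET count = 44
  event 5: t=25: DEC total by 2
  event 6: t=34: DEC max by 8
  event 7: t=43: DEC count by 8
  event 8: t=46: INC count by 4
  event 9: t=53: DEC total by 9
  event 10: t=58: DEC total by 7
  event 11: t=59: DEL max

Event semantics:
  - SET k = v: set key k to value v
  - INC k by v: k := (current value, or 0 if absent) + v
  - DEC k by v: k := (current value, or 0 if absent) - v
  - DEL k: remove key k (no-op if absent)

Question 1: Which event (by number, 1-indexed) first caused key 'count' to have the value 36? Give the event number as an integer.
Answer: 7

Derivation:
Looking for first event where count becomes 36:
  event 1: count = 50
  event 2: count = 58
  event 3: count = 58
  event 4: count = 44
  event 5: count = 44
  event 6: count = 44
  event 7: count 44 -> 36  <-- first match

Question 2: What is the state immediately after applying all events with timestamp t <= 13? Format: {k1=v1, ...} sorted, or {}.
Answer: {count=58}

Derivation:
Apply events with t <= 13 (2 events):
  after event 1 (t=9: SET count = 50): {count=50}
  after event 2 (t=10: INC count by 8): {count=58}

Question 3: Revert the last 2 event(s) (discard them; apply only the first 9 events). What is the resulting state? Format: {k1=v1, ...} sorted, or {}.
Answer: {count=40, max=-8, total=-6}

Derivation:
Keep first 9 events (discard last 2):
  after event 1 (t=9: SET count = 50): {count=50}
  after event 2 (t=10: INC count by 8): {count=58}
  after event 3 (t=18: SET total = 5): {count=58, total=5}
  after event 4 (t=22: SET count = 44): {count=44, total=5}
  after event 5 (t=25: DEC total by 2): {count=44, total=3}
  after event 6 (t=34: DEC max by 8): {count=44, max=-8, total=3}
  after event 7 (t=43: DEC count by 8): {count=36, max=-8, total=3}
  after event 8 (t=46: INC count by 4): {count=40, max=-8, total=3}
  after event 9 (t=53: DEC total by 9): {count=40, max=-8, total=-6}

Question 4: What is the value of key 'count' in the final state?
Answer: 40

Derivation:
Track key 'count' through all 11 events:
  event 1 (t=9: SET count = 50): count (absent) -> 50
  event 2 (t=10: INC count by 8): count 50 -> 58
  event 3 (t=18: SET total = 5): count unchanged
  event 4 (t=22: SET count = 44): count 58 -> 44
  event 5 (t=25: DEC total by 2): count unchanged
  event 6 (t=34: DEC max by 8): count unchanged
  event 7 (t=43: DEC count by 8): count 44 -> 36
  event 8 (t=46: INC count by 4): count 36 -> 40
  event 9 (t=53: DEC total by 9): count unchanged
  event 10 (t=58: DEC total by 7): count unchanged
  event 11 (t=59: DEL max): count unchanged
Final: count = 40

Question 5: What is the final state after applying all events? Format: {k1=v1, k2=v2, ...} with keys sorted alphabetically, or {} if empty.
Answer: {count=40, total=-13}

Derivation:
  after event 1 (t=9: SET count = 50): {count=50}
  after event 2 (t=10: INC count by 8): {count=58}
  after event 3 (t=18: SET total = 5): {count=58, total=5}
  after event 4 (t=22: SET count = 44): {count=44, total=5}
  after event 5 (t=25: DEC total by 2): {count=44, total=3}
  after event 6 (t=34: DEC max by 8): {count=44, max=-8, total=3}
  after event 7 (t=43: DEC count by 8): {count=36, max=-8, total=3}
  after event 8 (t=46: INC count by 4): {count=40, max=-8, total=3}
  after event 9 (t=53: DEC total by 9): {count=40, max=-8, total=-6}
  after event 10 (t=58: DEC total by 7): {count=40, max=-8, total=-13}
  after event 11 (t=59: DEL max): {count=40, total=-13}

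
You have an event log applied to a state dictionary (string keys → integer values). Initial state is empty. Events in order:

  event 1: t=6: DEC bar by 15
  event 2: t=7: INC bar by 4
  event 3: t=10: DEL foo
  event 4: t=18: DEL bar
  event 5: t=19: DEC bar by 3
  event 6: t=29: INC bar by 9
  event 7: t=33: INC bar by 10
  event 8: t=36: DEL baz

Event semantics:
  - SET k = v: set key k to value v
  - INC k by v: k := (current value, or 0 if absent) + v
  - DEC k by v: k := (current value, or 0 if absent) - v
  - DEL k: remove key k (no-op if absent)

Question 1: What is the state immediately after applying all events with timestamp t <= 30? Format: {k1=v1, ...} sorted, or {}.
Answer: {bar=6}

Derivation:
Apply events with t <= 30 (6 events):
  after event 1 (t=6: DEC bar by 15): {bar=-15}
  after event 2 (t=7: INC bar by 4): {bar=-11}
  after event 3 (t=10: DEL foo): {bar=-11}
  after event 4 (t=18: DEL bar): {}
  after event 5 (t=19: DEC bar by 3): {bar=-3}
  after event 6 (t=29: INC bar by 9): {bar=6}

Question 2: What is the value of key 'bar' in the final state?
Answer: 16

Derivation:
Track key 'bar' through all 8 events:
  event 1 (t=6: DEC bar by 15): bar (absent) -> -15
  event 2 (t=7: INC bar by 4): bar -15 -> -11
  event 3 (t=10: DEL foo): bar unchanged
  event 4 (t=18: DEL bar): bar -11 -> (absent)
  event 5 (t=19: DEC bar by 3): bar (absent) -> -3
  event 6 (t=29: INC bar by 9): bar -3 -> 6
  event 7 (t=33: INC bar by 10): bar 6 -> 16
  event 8 (t=36: DEL baz): bar unchanged
Final: bar = 16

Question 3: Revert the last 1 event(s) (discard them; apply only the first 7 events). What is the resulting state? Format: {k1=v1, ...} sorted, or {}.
Answer: {bar=16}

Derivation:
Keep first 7 events (discard last 1):
  after event 1 (t=6: DEC bar by 15): {bar=-15}
  after event 2 (t=7: INC bar by 4): {bar=-11}
  after event 3 (t=10: DEL foo): {bar=-11}
  after event 4 (t=18: DEL bar): {}
  after event 5 (t=19: DEC bar by 3): {bar=-3}
  after event 6 (t=29: INC bar by 9): {bar=6}
  after event 7 (t=33: INC bar by 10): {bar=16}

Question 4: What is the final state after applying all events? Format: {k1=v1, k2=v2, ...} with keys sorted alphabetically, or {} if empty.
  after event 1 (t=6: DEC bar by 15): {bar=-15}
  after event 2 (t=7: INC bar by 4): {bar=-11}
  after event 3 (t=10: DEL foo): {bar=-11}
  after event 4 (t=18: DEL bar): {}
  after event 5 (t=19: DEC bar by 3): {bar=-3}
  after event 6 (t=29: INC bar by 9): {bar=6}
  after event 7 (t=33: INC bar by 10): {bar=16}
  after event 8 (t=36: DEL baz): {bar=16}

Answer: {bar=16}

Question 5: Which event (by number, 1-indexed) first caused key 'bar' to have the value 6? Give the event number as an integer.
Answer: 6

Derivation:
Looking for first event where bar becomes 6:
  event 1: bar = -15
  event 2: bar = -11
  event 3: bar = -11
  event 4: bar = (absent)
  event 5: bar = -3
  event 6: bar -3 -> 6  <-- first match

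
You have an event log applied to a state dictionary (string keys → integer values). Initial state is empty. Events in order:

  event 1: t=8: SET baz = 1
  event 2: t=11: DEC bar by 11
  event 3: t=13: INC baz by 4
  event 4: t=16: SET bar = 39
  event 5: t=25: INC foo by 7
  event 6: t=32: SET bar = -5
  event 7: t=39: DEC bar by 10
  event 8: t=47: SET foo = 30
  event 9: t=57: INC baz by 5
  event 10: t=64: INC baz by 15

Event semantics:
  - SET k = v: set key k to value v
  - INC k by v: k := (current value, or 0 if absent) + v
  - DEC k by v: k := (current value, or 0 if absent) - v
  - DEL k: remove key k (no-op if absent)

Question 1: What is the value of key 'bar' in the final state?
Track key 'bar' through all 10 events:
  event 1 (t=8: SET baz = 1): bar unchanged
  event 2 (t=11: DEC bar by 11): bar (absent) -> -11
  event 3 (t=13: INC baz by 4): bar unchanged
  event 4 (t=16: SET bar = 39): bar -11 -> 39
  event 5 (t=25: INC foo by 7): bar unchanged
  event 6 (t=32: SET bar = -5): bar 39 -> -5
  event 7 (t=39: DEC bar by 10): bar -5 -> -15
  event 8 (t=47: SET foo = 30): bar unchanged
  event 9 (t=57: INC baz by 5): bar unchanged
  event 10 (t=64: INC baz by 15): bar unchanged
Final: bar = -15

Answer: -15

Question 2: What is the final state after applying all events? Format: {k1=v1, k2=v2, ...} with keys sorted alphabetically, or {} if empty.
  after event 1 (t=8: SET baz = 1): {baz=1}
  after event 2 (t=11: DEC bar by 11): {bar=-11, baz=1}
  after event 3 (t=13: INC baz by 4): {bar=-11, baz=5}
  after event 4 (t=16: SET bar = 39): {bar=39, baz=5}
  after event 5 (t=25: INC foo by 7): {bar=39, baz=5, foo=7}
  after event 6 (t=32: SET bar = -5): {bar=-5, baz=5, foo=7}
  after event 7 (t=39: DEC bar by 10): {bar=-15, baz=5, foo=7}
  after event 8 (t=47: SET foo = 30): {bar=-15, baz=5, foo=30}
  after event 9 (t=57: INC baz by 5): {bar=-15, baz=10, foo=30}
  after event 10 (t=64: INC baz by 15): {bar=-15, baz=25, foo=30}

Answer: {bar=-15, baz=25, foo=30}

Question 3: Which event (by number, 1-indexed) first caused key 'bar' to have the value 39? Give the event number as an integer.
Answer: 4

Derivation:
Looking for first event where bar becomes 39:
  event 2: bar = -11
  event 3: bar = -11
  event 4: bar -11 -> 39  <-- first match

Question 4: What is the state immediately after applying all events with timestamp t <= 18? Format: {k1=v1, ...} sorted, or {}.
Answer: {bar=39, baz=5}

Derivation:
Apply events with t <= 18 (4 events):
  after event 1 (t=8: SET baz = 1): {baz=1}
  after event 2 (t=11: DEC bar by 11): {bar=-11, baz=1}
  after event 3 (t=13: INC baz by 4): {bar=-11, baz=5}
  after event 4 (t=16: SET bar = 39): {bar=39, baz=5}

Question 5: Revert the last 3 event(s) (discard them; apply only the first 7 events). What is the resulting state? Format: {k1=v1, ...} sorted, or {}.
Keep first 7 events (discard last 3):
  after event 1 (t=8: SET baz = 1): {baz=1}
  after event 2 (t=11: DEC bar by 11): {bar=-11, baz=1}
  after event 3 (t=13: INC baz by 4): {bar=-11, baz=5}
  after event 4 (t=16: SET bar = 39): {bar=39, baz=5}
  after event 5 (t=25: INC foo by 7): {bar=39, baz=5, foo=7}
  after event 6 (t=32: SET bar = -5): {bar=-5, baz=5, foo=7}
  after event 7 (t=39: DEC bar by 10): {bar=-15, baz=5, foo=7}

Answer: {bar=-15, baz=5, foo=7}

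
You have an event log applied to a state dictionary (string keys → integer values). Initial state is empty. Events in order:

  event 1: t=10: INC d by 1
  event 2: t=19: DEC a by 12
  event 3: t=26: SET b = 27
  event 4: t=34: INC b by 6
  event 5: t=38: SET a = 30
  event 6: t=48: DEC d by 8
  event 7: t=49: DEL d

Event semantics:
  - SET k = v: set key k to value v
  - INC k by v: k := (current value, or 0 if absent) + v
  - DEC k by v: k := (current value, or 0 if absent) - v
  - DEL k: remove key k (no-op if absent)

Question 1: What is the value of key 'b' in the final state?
Track key 'b' through all 7 events:
  event 1 (t=10: INC d by 1): b unchanged
  event 2 (t=19: DEC a by 12): b unchanged
  event 3 (t=26: SET b = 27): b (absent) -> 27
  event 4 (t=34: INC b by 6): b 27 -> 33
  event 5 (t=38: SET a = 30): b unchanged
  event 6 (t=48: DEC d by 8): b unchanged
  event 7 (t=49: DEL d): b unchanged
Final: b = 33

Answer: 33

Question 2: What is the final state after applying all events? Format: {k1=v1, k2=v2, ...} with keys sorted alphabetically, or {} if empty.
Answer: {a=30, b=33}

Derivation:
  after event 1 (t=10: INC d by 1): {d=1}
  after event 2 (t=19: DEC a by 12): {a=-12, d=1}
  after event 3 (t=26: SET b = 27): {a=-12, b=27, d=1}
  after event 4 (t=34: INC b by 6): {a=-12, b=33, d=1}
  after event 5 (t=38: SET a = 30): {a=30, b=33, d=1}
  after event 6 (t=48: DEC d by 8): {a=30, b=33, d=-7}
  after event 7 (t=49: DEL d): {a=30, b=33}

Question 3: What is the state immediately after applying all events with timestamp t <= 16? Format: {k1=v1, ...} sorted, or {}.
Apply events with t <= 16 (1 events):
  after event 1 (t=10: INC d by 1): {d=1}

Answer: {d=1}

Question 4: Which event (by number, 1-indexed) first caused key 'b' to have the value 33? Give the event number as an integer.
Looking for first event where b becomes 33:
  event 3: b = 27
  event 4: b 27 -> 33  <-- first match

Answer: 4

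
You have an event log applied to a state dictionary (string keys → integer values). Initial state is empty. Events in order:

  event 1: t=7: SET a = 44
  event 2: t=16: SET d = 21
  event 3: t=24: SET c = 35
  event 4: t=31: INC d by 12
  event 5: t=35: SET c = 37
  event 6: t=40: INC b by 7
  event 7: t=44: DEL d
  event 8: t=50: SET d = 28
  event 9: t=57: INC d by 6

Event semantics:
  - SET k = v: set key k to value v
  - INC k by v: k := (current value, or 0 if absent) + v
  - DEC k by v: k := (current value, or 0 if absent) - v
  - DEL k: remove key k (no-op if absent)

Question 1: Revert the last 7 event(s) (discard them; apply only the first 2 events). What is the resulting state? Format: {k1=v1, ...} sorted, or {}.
Answer: {a=44, d=21}

Derivation:
Keep first 2 events (discard last 7):
  after event 1 (t=7: SET a = 44): {a=44}
  after event 2 (t=16: SET d = 21): {a=44, d=21}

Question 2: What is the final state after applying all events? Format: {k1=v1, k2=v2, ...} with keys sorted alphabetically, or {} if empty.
  after event 1 (t=7: SET a = 44): {a=44}
  after event 2 (t=16: SET d = 21): {a=44, d=21}
  after event 3 (t=24: SET c = 35): {a=44, c=35, d=21}
  after event 4 (t=31: INC d by 12): {a=44, c=35, d=33}
  after event 5 (t=35: SET c = 37): {a=44, c=37, d=33}
  after event 6 (t=40: INC b by 7): {a=44, b=7, c=37, d=33}
  after event 7 (t=44: DEL d): {a=44, b=7, c=37}
  after event 8 (t=50: SET d = 28): {a=44, b=7, c=37, d=28}
  after event 9 (t=57: INC d by 6): {a=44, b=7, c=37, d=34}

Answer: {a=44, b=7, c=37, d=34}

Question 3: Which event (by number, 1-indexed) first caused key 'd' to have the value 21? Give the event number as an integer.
Answer: 2

Derivation:
Looking for first event where d becomes 21:
  event 2: d (absent) -> 21  <-- first match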